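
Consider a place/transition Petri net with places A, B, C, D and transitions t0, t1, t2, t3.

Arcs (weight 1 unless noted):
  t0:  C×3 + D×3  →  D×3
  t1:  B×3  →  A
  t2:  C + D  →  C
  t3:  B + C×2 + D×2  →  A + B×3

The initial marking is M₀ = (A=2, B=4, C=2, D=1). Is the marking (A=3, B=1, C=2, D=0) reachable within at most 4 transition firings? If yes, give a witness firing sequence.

step 1: fire t1:  (A=2, B=4, C=2, D=1) → (A=3, B=1, C=2, D=1)
step 2: fire t2:  (A=3, B=1, C=2, D=1) → (A=3, B=1, C=2, D=0)

YES — reachable via ⟨t1, t2⟩ (2 firings)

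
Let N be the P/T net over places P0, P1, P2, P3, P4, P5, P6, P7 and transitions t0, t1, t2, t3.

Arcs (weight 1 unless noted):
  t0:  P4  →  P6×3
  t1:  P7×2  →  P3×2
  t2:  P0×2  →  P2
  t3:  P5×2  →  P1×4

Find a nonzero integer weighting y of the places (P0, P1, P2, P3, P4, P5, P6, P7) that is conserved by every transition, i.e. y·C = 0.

y = (P0:1, P1:0, P2:2, P3:0, P4:0, P5:0, P6:0, P7:0)

Incidence matrix C (rows=places, cols=transitions):
       t0   t1   t2   t3
   P0   0    0   -2    0
   P1   0    0    0    4
   P2   0    0    1    0
   P3   0    2    0    0
   P4  -1    0    0    0
   P5   0    0    0   -2
   P6   3    0    0    0
   P7   0   -2    0    0

Candidate y = [1, 0, 2, 0, 0, 0, 0, 0]; check y·C column-wise:
  col t0: 1·0 + 2·0 + 0·-1 + 0·3 = 0
  col t1: 1·0 + 2·0 + 0·2 + 0·-2 = 0
  col t2: 1·-2 + 2·1 = 0
  col t3: 1·0 + 0·4 + 2·0 + 0·-2 = 0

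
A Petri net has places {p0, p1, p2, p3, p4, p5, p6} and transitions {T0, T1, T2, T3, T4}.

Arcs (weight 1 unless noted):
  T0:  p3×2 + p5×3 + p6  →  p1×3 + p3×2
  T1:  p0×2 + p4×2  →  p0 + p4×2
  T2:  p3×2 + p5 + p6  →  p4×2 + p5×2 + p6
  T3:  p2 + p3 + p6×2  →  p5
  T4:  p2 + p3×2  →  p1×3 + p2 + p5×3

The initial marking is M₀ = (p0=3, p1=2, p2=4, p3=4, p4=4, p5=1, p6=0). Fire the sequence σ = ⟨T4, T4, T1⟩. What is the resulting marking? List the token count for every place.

(p0=2, p1=8, p2=4, p3=0, p4=4, p5=7, p6=0)

step 1: fire T4:  (p0=3, p1=2, p2=4, p3=4, p4=4, p5=1, p6=0) → (p0=3, p1=5, p2=4, p3=2, p4=4, p5=4, p6=0)
step 2: fire T4:  (p0=3, p1=5, p2=4, p3=2, p4=4, p5=4, p6=0) → (p0=3, p1=8, p2=4, p3=0, p4=4, p5=7, p6=0)
step 3: fire T1:  (p0=3, p1=8, p2=4, p3=0, p4=4, p5=7, p6=0) → (p0=2, p1=8, p2=4, p3=0, p4=4, p5=7, p6=0)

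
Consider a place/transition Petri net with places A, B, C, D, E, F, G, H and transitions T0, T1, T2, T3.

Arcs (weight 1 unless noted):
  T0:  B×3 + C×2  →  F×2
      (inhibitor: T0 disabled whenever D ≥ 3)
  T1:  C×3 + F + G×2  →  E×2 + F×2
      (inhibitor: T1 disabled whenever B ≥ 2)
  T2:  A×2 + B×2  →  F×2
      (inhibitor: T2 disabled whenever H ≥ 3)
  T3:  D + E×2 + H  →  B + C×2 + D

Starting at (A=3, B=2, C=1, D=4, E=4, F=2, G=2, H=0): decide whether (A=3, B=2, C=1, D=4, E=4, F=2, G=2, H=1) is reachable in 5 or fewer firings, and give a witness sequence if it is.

depth 0: 1 marking
depth 1: 2 markings reached so far
depth 2: 2 markings reached so far
(frontier empty at depth 2; search complete)
target is not among the 2 markings reachable within 5 steps

NO — not reachable within 5 firings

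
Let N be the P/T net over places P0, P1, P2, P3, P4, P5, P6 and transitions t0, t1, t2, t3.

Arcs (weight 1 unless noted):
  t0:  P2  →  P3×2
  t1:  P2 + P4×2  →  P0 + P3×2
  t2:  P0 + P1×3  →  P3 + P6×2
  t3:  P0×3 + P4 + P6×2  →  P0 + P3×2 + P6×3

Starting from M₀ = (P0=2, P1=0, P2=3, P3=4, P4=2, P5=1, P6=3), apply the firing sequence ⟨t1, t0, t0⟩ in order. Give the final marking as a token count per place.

(P0=3, P1=0, P2=0, P3=10, P4=0, P5=1, P6=3)

step 1: fire t1:  (P0=2, P1=0, P2=3, P3=4, P4=2, P5=1, P6=3) → (P0=3, P1=0, P2=2, P3=6, P4=0, P5=1, P6=3)
step 2: fire t0:  (P0=3, P1=0, P2=2, P3=6, P4=0, P5=1, P6=3) → (P0=3, P1=0, P2=1, P3=8, P4=0, P5=1, P6=3)
step 3: fire t0:  (P0=3, P1=0, P2=1, P3=8, P4=0, P5=1, P6=3) → (P0=3, P1=0, P2=0, P3=10, P4=0, P5=1, P6=3)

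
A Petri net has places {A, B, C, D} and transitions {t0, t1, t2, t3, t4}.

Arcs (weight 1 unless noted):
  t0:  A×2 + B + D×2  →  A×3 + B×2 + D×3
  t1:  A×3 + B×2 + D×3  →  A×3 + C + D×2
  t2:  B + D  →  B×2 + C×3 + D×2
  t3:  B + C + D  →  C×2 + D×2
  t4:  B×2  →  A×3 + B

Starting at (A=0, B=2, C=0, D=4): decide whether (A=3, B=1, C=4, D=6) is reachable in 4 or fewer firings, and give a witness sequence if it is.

YES — reachable via ⟨t2, t3, t4⟩ (3 firings)

step 1: fire t2:  (A=0, B=2, C=0, D=4) → (A=0, B=3, C=3, D=5)
step 2: fire t3:  (A=0, B=3, C=3, D=5) → (A=0, B=2, C=4, D=6)
step 3: fire t4:  (A=0, B=2, C=4, D=6) → (A=3, B=1, C=4, D=6)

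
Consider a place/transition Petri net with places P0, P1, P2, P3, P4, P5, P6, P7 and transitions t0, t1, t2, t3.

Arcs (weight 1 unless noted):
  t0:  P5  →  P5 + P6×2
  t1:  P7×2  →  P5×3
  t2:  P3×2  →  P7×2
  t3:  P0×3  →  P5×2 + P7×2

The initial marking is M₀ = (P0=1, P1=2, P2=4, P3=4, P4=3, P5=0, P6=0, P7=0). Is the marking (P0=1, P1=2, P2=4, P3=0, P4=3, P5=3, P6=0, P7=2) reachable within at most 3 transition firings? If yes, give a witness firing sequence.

step 1: fire t2:  (P0=1, P1=2, P2=4, P3=4, P4=3, P5=0, P6=0, P7=0) → (P0=1, P1=2, P2=4, P3=2, P4=3, P5=0, P6=0, P7=2)
step 2: fire t1:  (P0=1, P1=2, P2=4, P3=2, P4=3, P5=0, P6=0, P7=2) → (P0=1, P1=2, P2=4, P3=2, P4=3, P5=3, P6=0, P7=0)
step 3: fire t2:  (P0=1, P1=2, P2=4, P3=2, P4=3, P5=3, P6=0, P7=0) → (P0=1, P1=2, P2=4, P3=0, P4=3, P5=3, P6=0, P7=2)

YES — reachable via ⟨t2, t1, t2⟩ (3 firings)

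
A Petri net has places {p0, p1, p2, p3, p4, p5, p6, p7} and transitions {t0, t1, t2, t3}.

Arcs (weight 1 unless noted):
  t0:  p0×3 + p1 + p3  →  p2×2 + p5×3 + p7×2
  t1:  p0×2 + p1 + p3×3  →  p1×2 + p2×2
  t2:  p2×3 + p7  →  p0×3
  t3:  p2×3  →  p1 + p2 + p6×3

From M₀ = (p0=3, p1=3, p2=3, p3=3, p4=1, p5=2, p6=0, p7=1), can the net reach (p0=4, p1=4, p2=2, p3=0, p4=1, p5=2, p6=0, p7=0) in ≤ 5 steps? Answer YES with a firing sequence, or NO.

step 1: fire t1:  (p0=3, p1=3, p2=3, p3=3, p4=1, p5=2, p6=0, p7=1) → (p0=1, p1=4, p2=5, p3=0, p4=1, p5=2, p6=0, p7=1)
step 2: fire t2:  (p0=1, p1=4, p2=5, p3=0, p4=1, p5=2, p6=0, p7=1) → (p0=4, p1=4, p2=2, p3=0, p4=1, p5=2, p6=0, p7=0)

YES — reachable via ⟨t1, t2⟩ (2 firings)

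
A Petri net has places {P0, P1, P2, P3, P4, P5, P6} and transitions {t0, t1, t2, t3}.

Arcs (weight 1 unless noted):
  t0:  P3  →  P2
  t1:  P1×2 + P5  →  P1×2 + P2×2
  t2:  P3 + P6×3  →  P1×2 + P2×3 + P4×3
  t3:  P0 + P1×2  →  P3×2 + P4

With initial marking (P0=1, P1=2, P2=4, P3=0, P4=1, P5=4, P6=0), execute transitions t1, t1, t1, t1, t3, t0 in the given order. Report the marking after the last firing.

(P0=0, P1=0, P2=13, P3=1, P4=2, P5=0, P6=0)

step 1: fire t1:  (P0=1, P1=2, P2=4, P3=0, P4=1, P5=4, P6=0) → (P0=1, P1=2, P2=6, P3=0, P4=1, P5=3, P6=0)
step 2: fire t1:  (P0=1, P1=2, P2=6, P3=0, P4=1, P5=3, P6=0) → (P0=1, P1=2, P2=8, P3=0, P4=1, P5=2, P6=0)
step 3: fire t1:  (P0=1, P1=2, P2=8, P3=0, P4=1, P5=2, P6=0) → (P0=1, P1=2, P2=10, P3=0, P4=1, P5=1, P6=0)
step 4: fire t1:  (P0=1, P1=2, P2=10, P3=0, P4=1, P5=1, P6=0) → (P0=1, P1=2, P2=12, P3=0, P4=1, P5=0, P6=0)
step 5: fire t3:  (P0=1, P1=2, P2=12, P3=0, P4=1, P5=0, P6=0) → (P0=0, P1=0, P2=12, P3=2, P4=2, P5=0, P6=0)
step 6: fire t0:  (P0=0, P1=0, P2=12, P3=2, P4=2, P5=0, P6=0) → (P0=0, P1=0, P2=13, P3=1, P4=2, P5=0, P6=0)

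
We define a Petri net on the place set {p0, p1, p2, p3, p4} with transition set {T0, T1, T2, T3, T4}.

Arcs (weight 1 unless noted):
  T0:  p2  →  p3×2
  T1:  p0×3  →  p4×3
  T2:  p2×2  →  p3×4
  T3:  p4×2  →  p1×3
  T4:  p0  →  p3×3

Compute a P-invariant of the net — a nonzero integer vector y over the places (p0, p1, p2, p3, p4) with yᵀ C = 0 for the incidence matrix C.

Incidence matrix C (rows=places, cols=transitions):
       T0   T1   T2   T3   T4
   p0   0   -3    0    0   -1
   p1   0    0    0    3    0
   p2  -1    0   -2    0    0
   p3   2    0    4    0    3
   p4   0    3    0   -2    0

Candidate y = [3, 2, 2, 1, 3]; check y·C column-wise:
  col T0: 3·0 + 2·0 + 2·-1 + 1·2 + 3·0 = 0
  col T1: 3·-3 + 2·0 + 2·0 + 1·0 + 3·3 = 0
  col T2: 3·0 + 2·0 + 2·-2 + 1·4 + 3·0 = 0
  col T3: 3·0 + 2·3 + 2·0 + 1·0 + 3·-2 = 0
  col T4: 3·-1 + 2·0 + 2·0 + 1·3 + 3·0 = 0

y = (p0:3, p1:2, p2:2, p3:1, p4:3)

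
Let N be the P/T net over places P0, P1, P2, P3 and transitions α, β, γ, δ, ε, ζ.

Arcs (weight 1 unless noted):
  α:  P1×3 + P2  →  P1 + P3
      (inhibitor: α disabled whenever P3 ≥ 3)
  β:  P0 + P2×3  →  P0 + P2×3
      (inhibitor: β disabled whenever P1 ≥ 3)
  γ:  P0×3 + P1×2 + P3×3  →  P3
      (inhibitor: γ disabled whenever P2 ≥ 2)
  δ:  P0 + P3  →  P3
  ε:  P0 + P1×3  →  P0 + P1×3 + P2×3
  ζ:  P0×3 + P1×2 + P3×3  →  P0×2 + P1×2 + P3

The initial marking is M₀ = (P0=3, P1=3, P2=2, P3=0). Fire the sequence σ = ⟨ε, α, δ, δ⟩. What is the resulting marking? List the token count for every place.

(P0=1, P1=1, P2=4, P3=1)

step 1: fire ε:  (P0=3, P1=3, P2=2, P3=0) → (P0=3, P1=3, P2=5, P3=0)
step 2: fire α:  (P0=3, P1=3, P2=5, P3=0) → (P0=3, P1=1, P2=4, P3=1)
step 3: fire δ:  (P0=3, P1=1, P2=4, P3=1) → (P0=2, P1=1, P2=4, P3=1)
step 4: fire δ:  (P0=2, P1=1, P2=4, P3=1) → (P0=1, P1=1, P2=4, P3=1)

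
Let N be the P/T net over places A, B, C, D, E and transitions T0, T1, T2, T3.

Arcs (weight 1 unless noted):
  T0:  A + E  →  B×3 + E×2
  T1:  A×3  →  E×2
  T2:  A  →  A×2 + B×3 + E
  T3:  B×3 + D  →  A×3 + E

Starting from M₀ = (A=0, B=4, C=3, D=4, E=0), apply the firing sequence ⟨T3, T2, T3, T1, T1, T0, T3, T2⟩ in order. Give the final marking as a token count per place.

(A=4, B=4, C=3, D=1, E=10)

step 1: fire T3:  (A=0, B=4, C=3, D=4, E=0) → (A=3, B=1, C=3, D=3, E=1)
step 2: fire T2:  (A=3, B=1, C=3, D=3, E=1) → (A=4, B=4, C=3, D=3, E=2)
step 3: fire T3:  (A=4, B=4, C=3, D=3, E=2) → (A=7, B=1, C=3, D=2, E=3)
step 4: fire T1:  (A=7, B=1, C=3, D=2, E=3) → (A=4, B=1, C=3, D=2, E=5)
step 5: fire T1:  (A=4, B=1, C=3, D=2, E=5) → (A=1, B=1, C=3, D=2, E=7)
step 6: fire T0:  (A=1, B=1, C=3, D=2, E=7) → (A=0, B=4, C=3, D=2, E=8)
step 7: fire T3:  (A=0, B=4, C=3, D=2, E=8) → (A=3, B=1, C=3, D=1, E=9)
step 8: fire T2:  (A=3, B=1, C=3, D=1, E=9) → (A=4, B=4, C=3, D=1, E=10)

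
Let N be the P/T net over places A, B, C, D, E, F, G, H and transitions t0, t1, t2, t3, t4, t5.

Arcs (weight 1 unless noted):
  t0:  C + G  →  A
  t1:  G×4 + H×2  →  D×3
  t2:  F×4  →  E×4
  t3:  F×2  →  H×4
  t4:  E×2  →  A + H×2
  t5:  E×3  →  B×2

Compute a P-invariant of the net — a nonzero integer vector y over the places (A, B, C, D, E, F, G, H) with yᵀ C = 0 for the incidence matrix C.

y = (A:0, B:0, C:3, D:-4, E:0, F:0, G:-3, H:0)

Incidence matrix C (rows=places, cols=transitions):
       t0   t1   t2   t3   t4   t5
    A   1    0    0    0    1    0
    B   0    0    0    0    0    2
    C  -1    0    0    0    0    0
    D   0    3    0    0    0    0
    E   0    0    4    0   -2   -3
    F   0    0   -4   -2    0    0
    G  -1   -4    0    0    0    0
    H   0   -2    0    4    2    0

Candidate y = [0, 0, 3, -4, 0, 0, -3, 0]; check y·C column-wise:
  col t0: 0·1 + 3·-1 + -4·0 + -3·-1 = 0
  col t1: 3·0 + -4·3 + -3·-4 + 0·-2 = 0
  col t2: 3·0 + -4·0 + 0·4 + 0·-4 + -3·0 = 0
  col t3: 3·0 + -4·0 + 0·-2 + -3·0 + 0·4 = 0
  col t4: 0·1 + 3·0 + -4·0 + 0·-2 + -3·0 + 0·2 = 0
  col t5: 0·2 + 3·0 + -4·0 + 0·-3 + -3·0 = 0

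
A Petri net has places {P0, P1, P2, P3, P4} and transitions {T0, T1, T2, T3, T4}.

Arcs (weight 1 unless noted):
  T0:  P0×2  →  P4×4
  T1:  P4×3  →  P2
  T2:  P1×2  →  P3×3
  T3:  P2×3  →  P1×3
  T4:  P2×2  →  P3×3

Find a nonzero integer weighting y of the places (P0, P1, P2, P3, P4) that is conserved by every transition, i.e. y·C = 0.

Incidence matrix C (rows=places, cols=transitions):
       T0   T1   T2   T3   T4
   P0  -2    0    0    0    0
   P1   0    0   -2    3    0
   P2   0    1    0   -3   -2
   P3   0    0    3    0    3
   P4   4   -3    0    0    0

Candidate y = [2, 3, 3, 2, 1]; check y·C column-wise:
  col T0: 2·-2 + 3·0 + 3·0 + 2·0 + 1·4 = 0
  col T1: 2·0 + 3·0 + 3·1 + 2·0 + 1·-3 = 0
  col T2: 2·0 + 3·-2 + 3·0 + 2·3 + 1·0 = 0
  col T3: 2·0 + 3·3 + 3·-3 + 2·0 + 1·0 = 0
  col T4: 2·0 + 3·0 + 3·-2 + 2·3 + 1·0 = 0

y = (P0:2, P1:3, P2:3, P3:2, P4:1)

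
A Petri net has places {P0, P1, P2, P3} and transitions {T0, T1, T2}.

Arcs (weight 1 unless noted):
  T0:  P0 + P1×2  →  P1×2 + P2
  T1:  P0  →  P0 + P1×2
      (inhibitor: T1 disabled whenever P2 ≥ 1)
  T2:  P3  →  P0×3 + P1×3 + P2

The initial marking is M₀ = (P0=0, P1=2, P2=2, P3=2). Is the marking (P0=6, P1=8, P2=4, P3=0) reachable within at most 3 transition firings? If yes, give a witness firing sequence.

step 1: fire T2:  (P0=0, P1=2, P2=2, P3=2) → (P0=3, P1=5, P2=3, P3=1)
step 2: fire T2:  (P0=3, P1=5, P2=3, P3=1) → (P0=6, P1=8, P2=4, P3=0)

YES — reachable via ⟨T2, T2⟩ (2 firings)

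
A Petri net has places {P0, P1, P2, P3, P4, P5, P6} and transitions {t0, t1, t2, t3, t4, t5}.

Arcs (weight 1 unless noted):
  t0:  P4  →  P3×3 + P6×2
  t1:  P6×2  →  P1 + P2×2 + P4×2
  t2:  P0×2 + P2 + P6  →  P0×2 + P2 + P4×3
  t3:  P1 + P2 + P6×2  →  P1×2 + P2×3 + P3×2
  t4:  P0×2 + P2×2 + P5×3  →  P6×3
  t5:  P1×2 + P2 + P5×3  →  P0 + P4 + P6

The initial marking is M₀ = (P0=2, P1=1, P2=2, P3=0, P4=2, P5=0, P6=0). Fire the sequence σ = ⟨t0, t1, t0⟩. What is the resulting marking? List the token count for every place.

(P0=2, P1=2, P2=4, P3=6, P4=2, P5=0, P6=2)

step 1: fire t0:  (P0=2, P1=1, P2=2, P3=0, P4=2, P5=0, P6=0) → (P0=2, P1=1, P2=2, P3=3, P4=1, P5=0, P6=2)
step 2: fire t1:  (P0=2, P1=1, P2=2, P3=3, P4=1, P5=0, P6=2) → (P0=2, P1=2, P2=4, P3=3, P4=3, P5=0, P6=0)
step 3: fire t0:  (P0=2, P1=2, P2=4, P3=3, P4=3, P5=0, P6=0) → (P0=2, P1=2, P2=4, P3=6, P4=2, P5=0, P6=2)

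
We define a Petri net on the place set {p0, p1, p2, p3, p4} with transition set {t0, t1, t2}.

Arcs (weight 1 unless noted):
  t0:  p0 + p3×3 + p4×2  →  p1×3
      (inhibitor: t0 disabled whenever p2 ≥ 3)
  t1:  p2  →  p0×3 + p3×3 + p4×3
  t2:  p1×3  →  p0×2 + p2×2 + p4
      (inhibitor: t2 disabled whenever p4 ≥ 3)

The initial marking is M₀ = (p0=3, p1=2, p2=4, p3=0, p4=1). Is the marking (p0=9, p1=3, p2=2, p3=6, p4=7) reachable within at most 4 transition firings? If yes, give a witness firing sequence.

depth 0: 1 marking
depth 1: 2 markings reached so far
depth 2: 3 markings reached so far
depth 3: 5 markings reached so far
depth 4: 8 markings reached so far
target is not among the 8 markings reachable within 4 steps

NO — not reachable within 4 firings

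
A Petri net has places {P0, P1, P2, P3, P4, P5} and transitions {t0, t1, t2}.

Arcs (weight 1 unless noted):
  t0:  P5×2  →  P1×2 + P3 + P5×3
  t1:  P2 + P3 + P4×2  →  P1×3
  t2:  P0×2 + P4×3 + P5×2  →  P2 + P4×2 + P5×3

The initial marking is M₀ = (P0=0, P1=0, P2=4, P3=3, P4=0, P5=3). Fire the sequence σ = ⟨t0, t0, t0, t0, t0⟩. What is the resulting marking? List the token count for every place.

(P0=0, P1=10, P2=4, P3=8, P4=0, P5=8)

step 1: fire t0:  (P0=0, P1=0, P2=4, P3=3, P4=0, P5=3) → (P0=0, P1=2, P2=4, P3=4, P4=0, P5=4)
step 2: fire t0:  (P0=0, P1=2, P2=4, P3=4, P4=0, P5=4) → (P0=0, P1=4, P2=4, P3=5, P4=0, P5=5)
step 3: fire t0:  (P0=0, P1=4, P2=4, P3=5, P4=0, P5=5) → (P0=0, P1=6, P2=4, P3=6, P4=0, P5=6)
step 4: fire t0:  (P0=0, P1=6, P2=4, P3=6, P4=0, P5=6) → (P0=0, P1=8, P2=4, P3=7, P4=0, P5=7)
step 5: fire t0:  (P0=0, P1=8, P2=4, P3=7, P4=0, P5=7) → (P0=0, P1=10, P2=4, P3=8, P4=0, P5=8)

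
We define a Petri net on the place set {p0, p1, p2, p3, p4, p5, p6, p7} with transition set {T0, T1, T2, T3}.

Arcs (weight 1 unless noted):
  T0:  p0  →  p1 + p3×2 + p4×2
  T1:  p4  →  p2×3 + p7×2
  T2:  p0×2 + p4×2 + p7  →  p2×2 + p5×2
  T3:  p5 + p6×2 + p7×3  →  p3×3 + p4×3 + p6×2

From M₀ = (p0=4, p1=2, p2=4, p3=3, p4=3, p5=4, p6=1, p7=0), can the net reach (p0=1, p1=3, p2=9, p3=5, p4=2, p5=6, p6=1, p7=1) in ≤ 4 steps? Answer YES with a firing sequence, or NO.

step 1: fire T0:  (p0=4, p1=2, p2=4, p3=3, p4=3, p5=4, p6=1, p7=0) → (p0=3, p1=3, p2=4, p3=5, p4=5, p5=4, p6=1, p7=0)
step 2: fire T1:  (p0=3, p1=3, p2=4, p3=5, p4=5, p5=4, p6=1, p7=0) → (p0=3, p1=3, p2=7, p3=5, p4=4, p5=4, p6=1, p7=2)
step 3: fire T2:  (p0=3, p1=3, p2=7, p3=5, p4=4, p5=4, p6=1, p7=2) → (p0=1, p1=3, p2=9, p3=5, p4=2, p5=6, p6=1, p7=1)

YES — reachable via ⟨T0, T1, T2⟩ (3 firings)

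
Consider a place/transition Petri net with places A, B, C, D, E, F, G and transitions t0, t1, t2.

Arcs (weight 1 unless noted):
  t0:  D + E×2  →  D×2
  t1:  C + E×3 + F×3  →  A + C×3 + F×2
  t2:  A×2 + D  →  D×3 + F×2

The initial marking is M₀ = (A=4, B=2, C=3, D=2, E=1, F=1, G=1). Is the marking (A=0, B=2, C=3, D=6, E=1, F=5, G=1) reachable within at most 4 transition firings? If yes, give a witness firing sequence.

YES — reachable via ⟨t2, t2⟩ (2 firings)

step 1: fire t2:  (A=4, B=2, C=3, D=2, E=1, F=1, G=1) → (A=2, B=2, C=3, D=4, E=1, F=3, G=1)
step 2: fire t2:  (A=2, B=2, C=3, D=4, E=1, F=3, G=1) → (A=0, B=2, C=3, D=6, E=1, F=5, G=1)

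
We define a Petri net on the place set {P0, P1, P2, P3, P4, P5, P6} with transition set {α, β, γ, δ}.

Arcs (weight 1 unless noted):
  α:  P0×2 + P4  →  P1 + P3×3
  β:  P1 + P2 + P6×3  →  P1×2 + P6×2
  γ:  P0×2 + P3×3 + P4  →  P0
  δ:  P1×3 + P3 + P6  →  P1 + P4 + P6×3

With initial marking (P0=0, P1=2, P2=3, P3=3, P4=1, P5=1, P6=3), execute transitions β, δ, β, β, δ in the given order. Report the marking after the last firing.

(P0=0, P1=1, P2=0, P3=1, P4=3, P5=1, P6=4)

step 1: fire β:  (P0=0, P1=2, P2=3, P3=3, P4=1, P5=1, P6=3) → (P0=0, P1=3, P2=2, P3=3, P4=1, P5=1, P6=2)
step 2: fire δ:  (P0=0, P1=3, P2=2, P3=3, P4=1, P5=1, P6=2) → (P0=0, P1=1, P2=2, P3=2, P4=2, P5=1, P6=4)
step 3: fire β:  (P0=0, P1=1, P2=2, P3=2, P4=2, P5=1, P6=4) → (P0=0, P1=2, P2=1, P3=2, P4=2, P5=1, P6=3)
step 4: fire β:  (P0=0, P1=2, P2=1, P3=2, P4=2, P5=1, P6=3) → (P0=0, P1=3, P2=0, P3=2, P4=2, P5=1, P6=2)
step 5: fire δ:  (P0=0, P1=3, P2=0, P3=2, P4=2, P5=1, P6=2) → (P0=0, P1=1, P2=0, P3=1, P4=3, P5=1, P6=4)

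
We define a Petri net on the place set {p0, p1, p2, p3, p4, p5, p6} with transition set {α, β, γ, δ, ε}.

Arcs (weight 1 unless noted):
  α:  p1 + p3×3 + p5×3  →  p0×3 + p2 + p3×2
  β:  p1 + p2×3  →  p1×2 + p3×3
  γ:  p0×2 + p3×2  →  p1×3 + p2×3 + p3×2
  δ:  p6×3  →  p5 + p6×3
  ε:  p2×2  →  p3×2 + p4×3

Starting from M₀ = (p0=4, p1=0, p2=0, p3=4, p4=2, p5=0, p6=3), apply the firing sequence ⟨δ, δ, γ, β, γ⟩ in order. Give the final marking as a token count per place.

step 1: fire δ:  (p0=4, p1=0, p2=0, p3=4, p4=2, p5=0, p6=3) → (p0=4, p1=0, p2=0, p3=4, p4=2, p5=1, p6=3)
step 2: fire δ:  (p0=4, p1=0, p2=0, p3=4, p4=2, p5=1, p6=3) → (p0=4, p1=0, p2=0, p3=4, p4=2, p5=2, p6=3)
step 3: fire γ:  (p0=4, p1=0, p2=0, p3=4, p4=2, p5=2, p6=3) → (p0=2, p1=3, p2=3, p3=4, p4=2, p5=2, p6=3)
step 4: fire β:  (p0=2, p1=3, p2=3, p3=4, p4=2, p5=2, p6=3) → (p0=2, p1=4, p2=0, p3=7, p4=2, p5=2, p6=3)
step 5: fire γ:  (p0=2, p1=4, p2=0, p3=7, p4=2, p5=2, p6=3) → (p0=0, p1=7, p2=3, p3=7, p4=2, p5=2, p6=3)

(p0=0, p1=7, p2=3, p3=7, p4=2, p5=2, p6=3)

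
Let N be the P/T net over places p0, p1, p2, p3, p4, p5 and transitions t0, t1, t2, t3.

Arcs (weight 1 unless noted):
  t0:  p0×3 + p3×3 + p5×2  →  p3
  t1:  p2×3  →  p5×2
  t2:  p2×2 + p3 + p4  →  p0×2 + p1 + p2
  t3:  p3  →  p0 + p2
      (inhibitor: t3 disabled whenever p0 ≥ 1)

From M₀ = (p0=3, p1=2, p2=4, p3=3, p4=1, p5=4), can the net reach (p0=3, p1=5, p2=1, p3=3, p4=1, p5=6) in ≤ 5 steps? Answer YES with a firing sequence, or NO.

NO — not reachable within 5 firings

depth 0: 1 marking
depth 1: 4 markings reached so far
depth 2: 8 markings reached so far
depth 3: 10 markings reached so far
depth 4: 10 markings reached so far
(frontier empty at depth 4; search complete)
target is not among the 10 markings reachable within 5 steps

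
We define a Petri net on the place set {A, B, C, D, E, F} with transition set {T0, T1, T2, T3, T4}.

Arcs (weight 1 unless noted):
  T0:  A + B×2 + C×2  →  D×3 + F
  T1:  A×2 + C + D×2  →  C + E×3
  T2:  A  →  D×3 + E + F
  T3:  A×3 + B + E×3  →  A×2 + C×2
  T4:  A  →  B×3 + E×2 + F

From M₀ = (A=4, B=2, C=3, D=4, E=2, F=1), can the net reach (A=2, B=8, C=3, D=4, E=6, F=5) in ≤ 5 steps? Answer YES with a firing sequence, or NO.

depth 0: 1 marking
depth 1: 5 markings reached so far
depth 2: 16 markings reached so far
depth 3: 34 markings reached so far
depth 4: 50 markings reached so far
depth 5: 50 markings reached so far
(frontier empty at depth 5; search complete)
target is not among the 50 markings reachable within 5 steps

NO — not reachable within 5 firings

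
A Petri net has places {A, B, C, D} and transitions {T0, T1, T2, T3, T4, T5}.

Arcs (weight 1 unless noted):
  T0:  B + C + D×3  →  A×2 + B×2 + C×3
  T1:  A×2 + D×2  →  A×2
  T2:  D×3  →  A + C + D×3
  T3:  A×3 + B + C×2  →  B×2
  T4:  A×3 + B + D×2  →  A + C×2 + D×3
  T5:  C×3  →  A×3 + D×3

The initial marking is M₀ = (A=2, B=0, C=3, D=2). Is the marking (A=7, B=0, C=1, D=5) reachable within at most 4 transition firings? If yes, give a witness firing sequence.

depth 0: 1 marking
depth 1: 3 markings reached so far
depth 2: 5 markings reached so far
depth 3: 8 markings reached so far
depth 4: 11 markings reached so far
target is not among the 11 markings reachable within 4 steps

NO — not reachable within 4 firings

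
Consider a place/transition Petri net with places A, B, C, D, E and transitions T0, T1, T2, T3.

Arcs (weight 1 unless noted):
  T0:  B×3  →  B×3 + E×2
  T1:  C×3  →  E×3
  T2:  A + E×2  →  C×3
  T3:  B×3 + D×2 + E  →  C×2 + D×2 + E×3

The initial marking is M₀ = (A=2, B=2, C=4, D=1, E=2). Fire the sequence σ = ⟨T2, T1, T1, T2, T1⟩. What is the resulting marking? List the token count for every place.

(A=0, B=2, C=1, D=1, E=7)

step 1: fire T2:  (A=2, B=2, C=4, D=1, E=2) → (A=1, B=2, C=7, D=1, E=0)
step 2: fire T1:  (A=1, B=2, C=7, D=1, E=0) → (A=1, B=2, C=4, D=1, E=3)
step 3: fire T1:  (A=1, B=2, C=4, D=1, E=3) → (A=1, B=2, C=1, D=1, E=6)
step 4: fire T2:  (A=1, B=2, C=1, D=1, E=6) → (A=0, B=2, C=4, D=1, E=4)
step 5: fire T1:  (A=0, B=2, C=4, D=1, E=4) → (A=0, B=2, C=1, D=1, E=7)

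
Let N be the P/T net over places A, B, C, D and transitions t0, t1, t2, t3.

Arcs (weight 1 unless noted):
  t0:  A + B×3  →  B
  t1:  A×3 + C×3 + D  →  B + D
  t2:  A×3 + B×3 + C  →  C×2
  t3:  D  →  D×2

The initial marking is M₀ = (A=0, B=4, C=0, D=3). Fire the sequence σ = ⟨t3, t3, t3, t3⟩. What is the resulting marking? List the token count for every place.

(A=0, B=4, C=0, D=7)

step 1: fire t3:  (A=0, B=4, C=0, D=3) → (A=0, B=4, C=0, D=4)
step 2: fire t3:  (A=0, B=4, C=0, D=4) → (A=0, B=4, C=0, D=5)
step 3: fire t3:  (A=0, B=4, C=0, D=5) → (A=0, B=4, C=0, D=6)
step 4: fire t3:  (A=0, B=4, C=0, D=6) → (A=0, B=4, C=0, D=7)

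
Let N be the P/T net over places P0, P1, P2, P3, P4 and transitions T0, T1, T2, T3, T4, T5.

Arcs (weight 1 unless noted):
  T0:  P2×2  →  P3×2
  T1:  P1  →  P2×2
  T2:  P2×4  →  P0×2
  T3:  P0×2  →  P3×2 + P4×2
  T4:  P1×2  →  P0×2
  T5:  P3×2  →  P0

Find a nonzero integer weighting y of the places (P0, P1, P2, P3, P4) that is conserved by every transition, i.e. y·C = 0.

Incidence matrix C (rows=places, cols=transitions):
       T0   T1   T2   T3   T4   T5
   P0   0    0    2   -2    2    1
   P1   0   -1    0    0   -2    0
   P2  -2    2   -4    0    0    0
   P3   2    0    0    2    0   -2
   P4   0    0    0    2    0    0

Candidate y = [2, 2, 1, 1, 1]; check y·C column-wise:
  col T0: 2·0 + 2·0 + 1·-2 + 1·2 + 1·0 = 0
  col T1: 2·0 + 2·-1 + 1·2 + 1·0 + 1·0 = 0
  col T2: 2·2 + 2·0 + 1·-4 + 1·0 + 1·0 = 0
  col T3: 2·-2 + 2·0 + 1·0 + 1·2 + 1·2 = 0
  col T4: 2·2 + 2·-2 + 1·0 + 1·0 + 1·0 = 0
  col T5: 2·1 + 2·0 + 1·0 + 1·-2 + 1·0 = 0

y = (P0:2, P1:2, P2:1, P3:1, P4:1)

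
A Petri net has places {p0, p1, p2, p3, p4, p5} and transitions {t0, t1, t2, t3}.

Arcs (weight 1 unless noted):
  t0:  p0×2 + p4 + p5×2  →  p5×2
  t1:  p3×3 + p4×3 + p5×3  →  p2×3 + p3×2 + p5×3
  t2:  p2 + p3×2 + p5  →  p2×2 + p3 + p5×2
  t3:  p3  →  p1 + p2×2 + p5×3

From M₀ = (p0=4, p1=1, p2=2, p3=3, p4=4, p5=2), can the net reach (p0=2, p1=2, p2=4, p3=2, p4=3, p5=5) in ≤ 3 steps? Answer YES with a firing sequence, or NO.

step 1: fire t0:  (p0=4, p1=1, p2=2, p3=3, p4=4, p5=2) → (p0=2, p1=1, p2=2, p3=3, p4=3, p5=2)
step 2: fire t3:  (p0=2, p1=1, p2=2, p3=3, p4=3, p5=2) → (p0=2, p1=2, p2=4, p3=2, p4=3, p5=5)

YES — reachable via ⟨t0, t3⟩ (2 firings)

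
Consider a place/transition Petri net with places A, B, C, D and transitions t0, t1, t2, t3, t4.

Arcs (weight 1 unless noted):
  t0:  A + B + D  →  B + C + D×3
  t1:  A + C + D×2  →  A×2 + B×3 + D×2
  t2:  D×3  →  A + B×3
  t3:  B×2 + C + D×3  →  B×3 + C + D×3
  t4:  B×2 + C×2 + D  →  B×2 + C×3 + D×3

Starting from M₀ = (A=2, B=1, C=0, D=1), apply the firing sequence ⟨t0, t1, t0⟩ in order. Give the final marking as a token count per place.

(A=1, B=4, C=1, D=5)

step 1: fire t0:  (A=2, B=1, C=0, D=1) → (A=1, B=1, C=1, D=3)
step 2: fire t1:  (A=1, B=1, C=1, D=3) → (A=2, B=4, C=0, D=3)
step 3: fire t0:  (A=2, B=4, C=0, D=3) → (A=1, B=4, C=1, D=5)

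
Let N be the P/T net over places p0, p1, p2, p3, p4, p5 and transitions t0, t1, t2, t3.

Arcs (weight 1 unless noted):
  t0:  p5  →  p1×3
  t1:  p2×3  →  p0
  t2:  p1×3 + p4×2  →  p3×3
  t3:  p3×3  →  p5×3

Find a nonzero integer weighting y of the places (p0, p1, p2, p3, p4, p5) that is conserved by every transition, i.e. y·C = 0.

Incidence matrix C (rows=places, cols=transitions):
       t0   t1   t2   t3
   p0   0    1    0    0
   p1   3    0   -3    0
   p2   0   -3    0    0
   p3   0    0    3   -3
   p4   0    0   -2    0
   p5  -1    0    0    3

Candidate y = [3, 0, 1, 0, 0, 0]; check y·C column-wise:
  col t0: 3·0 + 0·3 + 1·0 + 0·-1 = 0
  col t1: 3·1 + 1·-3 = 0
  col t2: 3·0 + 0·-3 + 1·0 + 0·3 + 0·-2 = 0
  col t3: 3·0 + 1·0 + 0·-3 + 0·3 = 0

y = (p0:3, p1:0, p2:1, p3:0, p4:0, p5:0)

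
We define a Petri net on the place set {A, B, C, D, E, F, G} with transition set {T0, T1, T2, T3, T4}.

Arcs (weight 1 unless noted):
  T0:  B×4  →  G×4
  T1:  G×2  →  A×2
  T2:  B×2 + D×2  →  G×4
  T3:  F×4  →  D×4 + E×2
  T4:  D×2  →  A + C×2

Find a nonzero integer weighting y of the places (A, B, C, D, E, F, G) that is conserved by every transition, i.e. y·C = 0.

Incidence matrix C (rows=places, cols=transitions):
       T0   T1   T2   T3   T4
    A   0    2    0    0    1
    B  -4    0   -2    0    0
    C   0    0    0    0    2
    D   0    0   -2    4   -2
    E   0    0    0    2    0
    F   0    0    0   -4    0
    G   4   -2    4    0    0

Candidate y = [0, 0, 0, 0, 2, 1, 0]; check y·C column-wise:
  col T0: 0·-4 + 2·0 + 1·0 + 0·4 = 0
  col T1: 0·2 + 2·0 + 1·0 + 0·-2 = 0
  col T2: 0·-2 + 0·-2 + 2·0 + 1·0 + 0·4 = 0
  col T3: 0·4 + 2·2 + 1·-4 = 0
  col T4: 0·1 + 0·2 + 0·-2 + 2·0 + 1·0 = 0

y = (A:0, B:0, C:0, D:0, E:2, F:1, G:0)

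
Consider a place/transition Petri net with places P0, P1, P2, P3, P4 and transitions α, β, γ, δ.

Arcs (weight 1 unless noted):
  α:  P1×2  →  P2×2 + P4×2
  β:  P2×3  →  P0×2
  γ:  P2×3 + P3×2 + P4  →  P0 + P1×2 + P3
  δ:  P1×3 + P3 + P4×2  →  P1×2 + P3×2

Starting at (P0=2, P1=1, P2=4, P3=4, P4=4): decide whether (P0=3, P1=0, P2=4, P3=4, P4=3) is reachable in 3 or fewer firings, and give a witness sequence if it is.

NO — not reachable within 3 firings

depth 0: 1 marking
depth 1: 3 markings reached so far
depth 2: 5 markings reached so far
depth 3: 8 markings reached so far
target is not among the 8 markings reachable within 3 steps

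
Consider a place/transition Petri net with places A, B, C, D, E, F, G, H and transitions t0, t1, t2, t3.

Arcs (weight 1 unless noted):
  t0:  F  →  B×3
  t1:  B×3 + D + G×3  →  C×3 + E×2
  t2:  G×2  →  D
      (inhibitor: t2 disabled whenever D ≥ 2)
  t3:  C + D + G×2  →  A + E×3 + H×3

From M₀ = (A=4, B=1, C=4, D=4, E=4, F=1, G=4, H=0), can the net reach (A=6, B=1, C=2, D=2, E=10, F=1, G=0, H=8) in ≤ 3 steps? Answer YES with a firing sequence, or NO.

depth 0: 1 marking
depth 1: 3 markings reached so far
depth 2: 6 markings reached so far
depth 3: 7 markings reached so far
target is not among the 7 markings reachable within 3 steps

NO — not reachable within 3 firings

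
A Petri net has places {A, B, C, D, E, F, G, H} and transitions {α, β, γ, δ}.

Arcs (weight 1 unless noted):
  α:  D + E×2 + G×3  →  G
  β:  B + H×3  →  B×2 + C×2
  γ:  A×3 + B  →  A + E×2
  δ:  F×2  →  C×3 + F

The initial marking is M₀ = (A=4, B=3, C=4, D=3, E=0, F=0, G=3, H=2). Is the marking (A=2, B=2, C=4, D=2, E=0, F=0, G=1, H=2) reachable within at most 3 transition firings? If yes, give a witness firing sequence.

step 1: fire γ:  (A=4, B=3, C=4, D=3, E=0, F=0, G=3, H=2) → (A=2, B=2, C=4, D=3, E=2, F=0, G=3, H=2)
step 2: fire α:  (A=2, B=2, C=4, D=3, E=2, F=0, G=3, H=2) → (A=2, B=2, C=4, D=2, E=0, F=0, G=1, H=2)

YES — reachable via ⟨γ, α⟩ (2 firings)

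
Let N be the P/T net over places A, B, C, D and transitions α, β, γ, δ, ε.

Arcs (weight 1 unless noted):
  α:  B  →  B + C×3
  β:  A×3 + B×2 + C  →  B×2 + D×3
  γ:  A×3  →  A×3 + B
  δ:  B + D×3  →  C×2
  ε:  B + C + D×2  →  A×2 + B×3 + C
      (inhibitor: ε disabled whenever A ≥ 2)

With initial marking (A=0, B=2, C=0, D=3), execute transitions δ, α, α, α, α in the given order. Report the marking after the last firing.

step 1: fire δ:  (A=0, B=2, C=0, D=3) → (A=0, B=1, C=2, D=0)
step 2: fire α:  (A=0, B=1, C=2, D=0) → (A=0, B=1, C=5, D=0)
step 3: fire α:  (A=0, B=1, C=5, D=0) → (A=0, B=1, C=8, D=0)
step 4: fire α:  (A=0, B=1, C=8, D=0) → (A=0, B=1, C=11, D=0)
step 5: fire α:  (A=0, B=1, C=11, D=0) → (A=0, B=1, C=14, D=0)

(A=0, B=1, C=14, D=0)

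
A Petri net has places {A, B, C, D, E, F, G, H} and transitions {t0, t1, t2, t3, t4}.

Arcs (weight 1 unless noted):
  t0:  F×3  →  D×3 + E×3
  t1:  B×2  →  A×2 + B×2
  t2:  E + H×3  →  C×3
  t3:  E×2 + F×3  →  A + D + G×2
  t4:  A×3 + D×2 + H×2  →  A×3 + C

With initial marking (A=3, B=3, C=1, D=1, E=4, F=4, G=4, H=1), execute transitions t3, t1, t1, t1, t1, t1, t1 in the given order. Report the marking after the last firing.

step 1: fire t3:  (A=3, B=3, C=1, D=1, E=4, F=4, G=4, H=1) → (A=4, B=3, C=1, D=2, E=2, F=1, G=6, H=1)
step 2: fire t1:  (A=4, B=3, C=1, D=2, E=2, F=1, G=6, H=1) → (A=6, B=3, C=1, D=2, E=2, F=1, G=6, H=1)
step 3: fire t1:  (A=6, B=3, C=1, D=2, E=2, F=1, G=6, H=1) → (A=8, B=3, C=1, D=2, E=2, F=1, G=6, H=1)
step 4: fire t1:  (A=8, B=3, C=1, D=2, E=2, F=1, G=6, H=1) → (A=10, B=3, C=1, D=2, E=2, F=1, G=6, H=1)
step 5: fire t1:  (A=10, B=3, C=1, D=2, E=2, F=1, G=6, H=1) → (A=12, B=3, C=1, D=2, E=2, F=1, G=6, H=1)
step 6: fire t1:  (A=12, B=3, C=1, D=2, E=2, F=1, G=6, H=1) → (A=14, B=3, C=1, D=2, E=2, F=1, G=6, H=1)
step 7: fire t1:  (A=14, B=3, C=1, D=2, E=2, F=1, G=6, H=1) → (A=16, B=3, C=1, D=2, E=2, F=1, G=6, H=1)

(A=16, B=3, C=1, D=2, E=2, F=1, G=6, H=1)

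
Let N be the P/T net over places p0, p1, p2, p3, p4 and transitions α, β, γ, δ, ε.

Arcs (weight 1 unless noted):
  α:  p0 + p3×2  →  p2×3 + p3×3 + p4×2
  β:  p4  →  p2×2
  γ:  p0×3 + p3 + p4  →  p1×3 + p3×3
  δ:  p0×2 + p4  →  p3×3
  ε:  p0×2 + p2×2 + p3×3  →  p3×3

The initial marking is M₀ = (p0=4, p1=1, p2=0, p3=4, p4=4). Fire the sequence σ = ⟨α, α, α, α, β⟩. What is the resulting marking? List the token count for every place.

(p0=0, p1=1, p2=14, p3=8, p4=11)

step 1: fire α:  (p0=4, p1=1, p2=0, p3=4, p4=4) → (p0=3, p1=1, p2=3, p3=5, p4=6)
step 2: fire α:  (p0=3, p1=1, p2=3, p3=5, p4=6) → (p0=2, p1=1, p2=6, p3=6, p4=8)
step 3: fire α:  (p0=2, p1=1, p2=6, p3=6, p4=8) → (p0=1, p1=1, p2=9, p3=7, p4=10)
step 4: fire α:  (p0=1, p1=1, p2=9, p3=7, p4=10) → (p0=0, p1=1, p2=12, p3=8, p4=12)
step 5: fire β:  (p0=0, p1=1, p2=12, p3=8, p4=12) → (p0=0, p1=1, p2=14, p3=8, p4=11)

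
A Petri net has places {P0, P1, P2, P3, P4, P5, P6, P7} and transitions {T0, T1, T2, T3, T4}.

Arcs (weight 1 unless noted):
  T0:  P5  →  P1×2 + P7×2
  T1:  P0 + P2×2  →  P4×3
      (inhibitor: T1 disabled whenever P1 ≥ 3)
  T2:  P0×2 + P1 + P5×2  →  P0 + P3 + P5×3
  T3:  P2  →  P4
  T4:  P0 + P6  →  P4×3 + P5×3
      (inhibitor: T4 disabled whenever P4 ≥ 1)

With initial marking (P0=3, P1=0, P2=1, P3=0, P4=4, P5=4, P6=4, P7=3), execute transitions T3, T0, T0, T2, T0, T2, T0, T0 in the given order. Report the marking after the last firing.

step 1: fire T3:  (P0=3, P1=0, P2=1, P3=0, P4=4, P5=4, P6=4, P7=3) → (P0=3, P1=0, P2=0, P3=0, P4=5, P5=4, P6=4, P7=3)
step 2: fire T0:  (P0=3, P1=0, P2=0, P3=0, P4=5, P5=4, P6=4, P7=3) → (P0=3, P1=2, P2=0, P3=0, P4=5, P5=3, P6=4, P7=5)
step 3: fire T0:  (P0=3, P1=2, P2=0, P3=0, P4=5, P5=3, P6=4, P7=5) → (P0=3, P1=4, P2=0, P3=0, P4=5, P5=2, P6=4, P7=7)
step 4: fire T2:  (P0=3, P1=4, P2=0, P3=0, P4=5, P5=2, P6=4, P7=7) → (P0=2, P1=3, P2=0, P3=1, P4=5, P5=3, P6=4, P7=7)
step 5: fire T0:  (P0=2, P1=3, P2=0, P3=1, P4=5, P5=3, P6=4, P7=7) → (P0=2, P1=5, P2=0, P3=1, P4=5, P5=2, P6=4, P7=9)
step 6: fire T2:  (P0=2, P1=5, P2=0, P3=1, P4=5, P5=2, P6=4, P7=9) → (P0=1, P1=4, P2=0, P3=2, P4=5, P5=3, P6=4, P7=9)
step 7: fire T0:  (P0=1, P1=4, P2=0, P3=2, P4=5, P5=3, P6=4, P7=9) → (P0=1, P1=6, P2=0, P3=2, P4=5, P5=2, P6=4, P7=11)
step 8: fire T0:  (P0=1, P1=6, P2=0, P3=2, P4=5, P5=2, P6=4, P7=11) → (P0=1, P1=8, P2=0, P3=2, P4=5, P5=1, P6=4, P7=13)

(P0=1, P1=8, P2=0, P3=2, P4=5, P5=1, P6=4, P7=13)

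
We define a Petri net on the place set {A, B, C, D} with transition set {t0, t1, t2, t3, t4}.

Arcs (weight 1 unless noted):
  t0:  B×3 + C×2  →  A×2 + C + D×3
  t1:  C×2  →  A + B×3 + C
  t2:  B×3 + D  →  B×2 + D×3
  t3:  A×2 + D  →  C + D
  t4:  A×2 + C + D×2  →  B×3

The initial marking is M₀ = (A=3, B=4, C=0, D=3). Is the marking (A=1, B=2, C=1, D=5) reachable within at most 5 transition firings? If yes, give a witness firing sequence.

NO — not reachable within 5 firings

depth 0: 1 marking
depth 1: 3 markings reached so far
depth 2: 5 markings reached so far
depth 3: 6 markings reached so far
depth 4: 6 markings reached so far
(frontier empty at depth 4; search complete)
target is not among the 6 markings reachable within 5 steps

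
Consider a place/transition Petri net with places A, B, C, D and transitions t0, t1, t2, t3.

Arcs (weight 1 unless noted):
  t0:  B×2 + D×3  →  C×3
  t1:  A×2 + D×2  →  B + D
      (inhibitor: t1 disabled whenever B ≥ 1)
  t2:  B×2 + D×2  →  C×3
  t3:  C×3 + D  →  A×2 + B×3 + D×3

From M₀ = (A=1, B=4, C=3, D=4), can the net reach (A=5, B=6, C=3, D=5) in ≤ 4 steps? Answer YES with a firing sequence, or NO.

NO — not reachable within 4 firings

depth 0: 1 marking
depth 1: 4 markings reached so far
depth 2: 7 markings reached so far
depth 3: 12 markings reached so far
depth 4: 16 markings reached so far
target is not among the 16 markings reachable within 4 steps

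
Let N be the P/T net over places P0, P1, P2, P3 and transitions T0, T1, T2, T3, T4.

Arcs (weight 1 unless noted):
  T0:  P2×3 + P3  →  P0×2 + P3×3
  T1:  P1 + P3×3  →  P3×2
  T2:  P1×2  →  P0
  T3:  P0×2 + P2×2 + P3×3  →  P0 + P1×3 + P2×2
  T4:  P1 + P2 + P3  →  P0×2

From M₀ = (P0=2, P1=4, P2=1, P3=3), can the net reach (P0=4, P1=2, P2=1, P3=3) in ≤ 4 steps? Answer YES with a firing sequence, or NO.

NO — not reachable within 4 firings

depth 0: 1 marking
depth 1: 4 markings reached so far
depth 2: 8 markings reached so far
depth 3: 9 markings reached so far
depth 4: 9 markings reached so far
(frontier empty at depth 4; search complete)
target is not among the 9 markings reachable within 4 steps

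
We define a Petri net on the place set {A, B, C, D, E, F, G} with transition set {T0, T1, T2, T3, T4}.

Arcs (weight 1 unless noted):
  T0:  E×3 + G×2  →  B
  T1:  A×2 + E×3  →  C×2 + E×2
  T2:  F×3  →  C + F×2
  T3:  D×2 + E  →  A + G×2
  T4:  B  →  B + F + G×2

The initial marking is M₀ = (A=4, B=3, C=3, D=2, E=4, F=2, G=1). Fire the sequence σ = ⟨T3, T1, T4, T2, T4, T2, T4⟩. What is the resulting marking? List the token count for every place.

step 1: fire T3:  (A=4, B=3, C=3, D=2, E=4, F=2, G=1) → (A=5, B=3, C=3, D=0, E=3, F=2, G=3)
step 2: fire T1:  (A=5, B=3, C=3, D=0, E=3, F=2, G=3) → (A=3, B=3, C=5, D=0, E=2, F=2, G=3)
step 3: fire T4:  (A=3, B=3, C=5, D=0, E=2, F=2, G=3) → (A=3, B=3, C=5, D=0, E=2, F=3, G=5)
step 4: fire T2:  (A=3, B=3, C=5, D=0, E=2, F=3, G=5) → (A=3, B=3, C=6, D=0, E=2, F=2, G=5)
step 5: fire T4:  (A=3, B=3, C=6, D=0, E=2, F=2, G=5) → (A=3, B=3, C=6, D=0, E=2, F=3, G=7)
step 6: fire T2:  (A=3, B=3, C=6, D=0, E=2, F=3, G=7) → (A=3, B=3, C=7, D=0, E=2, F=2, G=7)
step 7: fire T4:  (A=3, B=3, C=7, D=0, E=2, F=2, G=7) → (A=3, B=3, C=7, D=0, E=2, F=3, G=9)

(A=3, B=3, C=7, D=0, E=2, F=3, G=9)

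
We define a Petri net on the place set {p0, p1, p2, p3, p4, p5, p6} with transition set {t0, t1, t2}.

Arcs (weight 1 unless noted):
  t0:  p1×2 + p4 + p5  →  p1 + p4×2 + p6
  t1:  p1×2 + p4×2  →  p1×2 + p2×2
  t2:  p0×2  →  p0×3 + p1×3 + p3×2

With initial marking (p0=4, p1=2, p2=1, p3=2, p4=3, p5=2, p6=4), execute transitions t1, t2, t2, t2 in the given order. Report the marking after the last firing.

(p0=7, p1=11, p2=3, p3=8, p4=1, p5=2, p6=4)

step 1: fire t1:  (p0=4, p1=2, p2=1, p3=2, p4=3, p5=2, p6=4) → (p0=4, p1=2, p2=3, p3=2, p4=1, p5=2, p6=4)
step 2: fire t2:  (p0=4, p1=2, p2=3, p3=2, p4=1, p5=2, p6=4) → (p0=5, p1=5, p2=3, p3=4, p4=1, p5=2, p6=4)
step 3: fire t2:  (p0=5, p1=5, p2=3, p3=4, p4=1, p5=2, p6=4) → (p0=6, p1=8, p2=3, p3=6, p4=1, p5=2, p6=4)
step 4: fire t2:  (p0=6, p1=8, p2=3, p3=6, p4=1, p5=2, p6=4) → (p0=7, p1=11, p2=3, p3=8, p4=1, p5=2, p6=4)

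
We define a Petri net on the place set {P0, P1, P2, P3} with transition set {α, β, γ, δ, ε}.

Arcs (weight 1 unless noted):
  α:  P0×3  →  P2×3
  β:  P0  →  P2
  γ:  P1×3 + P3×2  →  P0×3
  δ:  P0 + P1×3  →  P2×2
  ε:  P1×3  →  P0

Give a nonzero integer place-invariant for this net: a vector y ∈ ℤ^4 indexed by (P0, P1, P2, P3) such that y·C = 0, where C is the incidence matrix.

Incidence matrix C (rows=places, cols=transitions):
        α    β    γ    δ    ε
   P0  -3   -1    3   -1    1
   P1   0    0   -3   -3   -3
   P2   3    1    0    2    0
   P3   0    0   -2    0    0

Candidate y = [3, 1, 3, 3]; check y·C column-wise:
  col α: 3·-3 + 1·0 + 3·3 + 3·0 = 0
  col β: 3·-1 + 1·0 + 3·1 + 3·0 = 0
  col γ: 3·3 + 1·-3 + 3·0 + 3·-2 = 0
  col δ: 3·-1 + 1·-3 + 3·2 + 3·0 = 0
  col ε: 3·1 + 1·-3 + 3·0 + 3·0 = 0

y = (P0:3, P1:1, P2:3, P3:3)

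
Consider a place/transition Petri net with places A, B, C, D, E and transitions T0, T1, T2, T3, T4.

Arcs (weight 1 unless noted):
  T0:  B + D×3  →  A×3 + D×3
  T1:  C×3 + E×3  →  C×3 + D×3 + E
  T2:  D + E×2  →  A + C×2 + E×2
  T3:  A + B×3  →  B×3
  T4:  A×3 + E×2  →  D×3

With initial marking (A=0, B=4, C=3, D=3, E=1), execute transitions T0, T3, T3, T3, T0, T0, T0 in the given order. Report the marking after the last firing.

(A=9, B=0, C=3, D=3, E=1)

step 1: fire T0:  (A=0, B=4, C=3, D=3, E=1) → (A=3, B=3, C=3, D=3, E=1)
step 2: fire T3:  (A=3, B=3, C=3, D=3, E=1) → (A=2, B=3, C=3, D=3, E=1)
step 3: fire T3:  (A=2, B=3, C=3, D=3, E=1) → (A=1, B=3, C=3, D=3, E=1)
step 4: fire T3:  (A=1, B=3, C=3, D=3, E=1) → (A=0, B=3, C=3, D=3, E=1)
step 5: fire T0:  (A=0, B=3, C=3, D=3, E=1) → (A=3, B=2, C=3, D=3, E=1)
step 6: fire T0:  (A=3, B=2, C=3, D=3, E=1) → (A=6, B=1, C=3, D=3, E=1)
step 7: fire T0:  (A=6, B=1, C=3, D=3, E=1) → (A=9, B=0, C=3, D=3, E=1)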